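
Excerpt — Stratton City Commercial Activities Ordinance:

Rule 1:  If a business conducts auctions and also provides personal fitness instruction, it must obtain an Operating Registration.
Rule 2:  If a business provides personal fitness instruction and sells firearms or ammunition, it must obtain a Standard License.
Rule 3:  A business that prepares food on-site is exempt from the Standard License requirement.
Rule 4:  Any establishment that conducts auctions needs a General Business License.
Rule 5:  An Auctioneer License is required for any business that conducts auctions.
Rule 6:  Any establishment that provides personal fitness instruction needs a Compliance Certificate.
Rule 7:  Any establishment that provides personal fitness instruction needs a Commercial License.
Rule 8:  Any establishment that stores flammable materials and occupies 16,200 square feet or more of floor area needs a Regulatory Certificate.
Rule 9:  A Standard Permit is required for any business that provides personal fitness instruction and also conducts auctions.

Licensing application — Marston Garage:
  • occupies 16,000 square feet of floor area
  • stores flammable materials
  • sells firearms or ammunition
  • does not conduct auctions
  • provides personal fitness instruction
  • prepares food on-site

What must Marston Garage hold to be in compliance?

Rule 1: does not conduct auctions; provides personal fitness instruction → Operating Registration not required.
Rule 2: provides personal fitness instruction; sells firearms or ammunition → Standard License required.
Rule 3: prepares food on-site → exempt from Standard License.
Rule 4: does not conduct auctions → General Business License not required.
Rule 5: does not conduct auctions → Auctioneer License not required.
Rule 6: provides personal fitness instruction → Compliance Certificate required.
Rule 7: provides personal fitness instruction → Commercial License required.
Rule 8: stores flammable materials; floor area 16,000 square feet < 16,200 square feet → Regulatory Certificate not required.
Rule 9: provides personal fitness instruction; does not conduct auctions → Standard Permit not required.

Commercial License, Compliance Certificate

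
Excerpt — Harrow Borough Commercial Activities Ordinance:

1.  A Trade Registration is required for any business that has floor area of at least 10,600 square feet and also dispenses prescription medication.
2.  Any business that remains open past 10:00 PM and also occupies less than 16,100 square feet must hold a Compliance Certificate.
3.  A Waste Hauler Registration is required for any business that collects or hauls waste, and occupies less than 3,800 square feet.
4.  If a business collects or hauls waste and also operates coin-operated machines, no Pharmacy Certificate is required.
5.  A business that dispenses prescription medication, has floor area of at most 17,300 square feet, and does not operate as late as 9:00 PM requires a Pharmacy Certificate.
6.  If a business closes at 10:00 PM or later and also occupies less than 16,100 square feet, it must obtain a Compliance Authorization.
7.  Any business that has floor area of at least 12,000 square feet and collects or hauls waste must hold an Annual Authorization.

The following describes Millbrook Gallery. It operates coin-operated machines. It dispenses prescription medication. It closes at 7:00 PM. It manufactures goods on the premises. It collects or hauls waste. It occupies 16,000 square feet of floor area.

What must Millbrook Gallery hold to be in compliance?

1. floor area 16,000 square feet ≥ 10,600 square feet; dispenses prescription medication → Trade Registration required.
2. closes 7:00 PM, at/before 10:00 PM; floor area 16,000 square feet < 16,100 square feet → Compliance Certificate not required.
3. collects or hauls waste; floor area 16,000 square feet ≥ 3,800 square feet → Waste Hauler Registration not required.
4. collects or hauls waste; operates coin-operated machines → exempt from Pharmacy Certificate.
5. dispenses prescription medication; floor area 16,000 square feet ≤ 17,300 square feet; closes 7:00 PM, at/before 9:00 PM → Pharmacy Certificate required.
6. closes 7:00 PM, at/before 10:00 PM; floor area 16,000 square feet < 16,100 square feet → Compliance Authorization not required.
7. floor area 16,000 square feet ≥ 12,000 square feet; collects or hauls waste → Annual Authorization required.

Annual Authorization, Trade Registration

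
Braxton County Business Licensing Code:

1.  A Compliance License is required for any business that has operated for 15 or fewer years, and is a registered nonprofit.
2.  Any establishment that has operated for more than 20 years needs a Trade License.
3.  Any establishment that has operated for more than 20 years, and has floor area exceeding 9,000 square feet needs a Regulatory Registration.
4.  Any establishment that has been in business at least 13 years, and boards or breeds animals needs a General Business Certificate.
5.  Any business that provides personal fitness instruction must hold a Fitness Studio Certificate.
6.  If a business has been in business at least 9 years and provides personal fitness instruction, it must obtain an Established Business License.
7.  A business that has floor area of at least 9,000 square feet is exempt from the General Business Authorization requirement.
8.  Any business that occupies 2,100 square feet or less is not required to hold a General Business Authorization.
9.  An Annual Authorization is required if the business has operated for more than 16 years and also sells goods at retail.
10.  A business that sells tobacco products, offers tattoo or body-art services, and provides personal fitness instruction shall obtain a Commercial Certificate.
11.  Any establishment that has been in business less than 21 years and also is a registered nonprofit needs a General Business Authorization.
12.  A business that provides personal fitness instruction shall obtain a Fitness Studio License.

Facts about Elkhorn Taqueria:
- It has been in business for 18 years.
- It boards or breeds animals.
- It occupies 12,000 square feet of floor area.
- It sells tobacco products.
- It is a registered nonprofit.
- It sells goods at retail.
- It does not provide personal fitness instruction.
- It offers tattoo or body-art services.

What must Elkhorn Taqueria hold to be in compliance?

Annual Authorization, General Business Certificate

1. years in business 18 > 15; is a registered nonprofit → Compliance License not required.
2. years in business 18 ≤ 20 → Trade License not required.
3. years in business 18 ≤ 20; floor area 12,000 square feet > 9,000 square feet → Regulatory Registration not required.
4. years in business 18 ≥ 13; boards or breeds animals → General Business Certificate required.
5. does not provide personal fitness instruction → Fitness Studio Certificate not required.
6. years in business 18 ≥ 9; does not provide personal fitness instruction → Established Business License not required.
7. floor area 12,000 square feet ≥ 9,000 square feet → exempt from General Business Authorization.
8. floor area 12,000 square feet > 2,100 square feet → General Business Authorization exemption does not apply.
9. years in business 18 > 16; sells goods at retail → Annual Authorization required.
10. sells tobacco products; offers tattoo or body-art services; does not provide personal fitness instruction → Commercial Certificate not required.
11. years in business 18 < 21; is a registered nonprofit → General Business Authorization required.
12. does not provide personal fitness instruction → Fitness Studio License not required.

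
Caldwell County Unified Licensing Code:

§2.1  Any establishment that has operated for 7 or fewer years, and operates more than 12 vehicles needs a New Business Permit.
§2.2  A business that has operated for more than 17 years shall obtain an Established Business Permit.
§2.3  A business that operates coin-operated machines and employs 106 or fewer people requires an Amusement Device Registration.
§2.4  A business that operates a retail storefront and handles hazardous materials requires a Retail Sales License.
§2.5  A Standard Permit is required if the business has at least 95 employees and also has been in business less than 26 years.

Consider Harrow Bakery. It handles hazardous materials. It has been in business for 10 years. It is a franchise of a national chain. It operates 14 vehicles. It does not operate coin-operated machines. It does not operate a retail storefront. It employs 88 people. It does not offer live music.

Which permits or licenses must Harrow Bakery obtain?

None

§2.1 years in business 10 > 7; vehicles 14 > 12 → New Business Permit not required.
§2.2 years in business 10 ≤ 17 → Established Business Permit not required.
§2.3 does not operate coin-operated machines; employees 88 ≤ 106 → Amusement Device Registration not required.
§2.4 does not operate a retail storefront; handles hazardous materials → Retail Sales License not required.
§2.5 employees 88 < 95; years in business 10 < 26 → Standard Permit not required.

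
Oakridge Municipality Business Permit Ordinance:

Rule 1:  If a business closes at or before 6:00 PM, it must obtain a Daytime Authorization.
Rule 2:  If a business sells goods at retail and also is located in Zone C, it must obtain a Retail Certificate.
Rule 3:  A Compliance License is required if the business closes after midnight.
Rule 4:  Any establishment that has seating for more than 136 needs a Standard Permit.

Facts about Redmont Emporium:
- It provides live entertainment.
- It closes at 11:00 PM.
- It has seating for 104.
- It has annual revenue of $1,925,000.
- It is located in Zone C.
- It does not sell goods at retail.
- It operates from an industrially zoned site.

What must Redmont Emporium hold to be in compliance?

None

Rule 1: closes 11:00 PM, after 6:00 PM → Daytime Authorization not required.
Rule 2: does not sell goods at retail; is located in Zone C → Retail Certificate not required.
Rule 3: closes 11:00 PM, at/before midnight → Compliance License not required.
Rule 4: seating 104 ≤ 136 → Standard Permit not required.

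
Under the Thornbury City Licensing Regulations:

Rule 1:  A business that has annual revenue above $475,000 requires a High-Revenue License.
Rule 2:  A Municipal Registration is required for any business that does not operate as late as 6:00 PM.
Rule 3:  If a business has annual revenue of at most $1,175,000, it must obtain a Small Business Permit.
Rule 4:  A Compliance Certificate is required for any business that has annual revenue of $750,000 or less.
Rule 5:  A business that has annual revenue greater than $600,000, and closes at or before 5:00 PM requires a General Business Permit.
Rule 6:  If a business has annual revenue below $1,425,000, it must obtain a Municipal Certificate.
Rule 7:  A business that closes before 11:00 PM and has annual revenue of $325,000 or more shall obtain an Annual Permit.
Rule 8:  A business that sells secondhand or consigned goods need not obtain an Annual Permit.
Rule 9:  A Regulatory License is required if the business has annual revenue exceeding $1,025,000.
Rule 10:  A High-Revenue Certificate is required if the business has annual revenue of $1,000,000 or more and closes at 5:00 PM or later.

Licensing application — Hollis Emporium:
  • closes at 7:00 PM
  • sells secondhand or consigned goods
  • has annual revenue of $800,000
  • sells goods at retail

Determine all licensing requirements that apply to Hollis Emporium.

Rule 1: revenue $800,000 > $475,000 → High-Revenue License required.
Rule 2: closes 7:00 PM, after 6:00 PM → Municipal Registration not required.
Rule 3: revenue $800,000 ≤ $1,175,000 → Small Business Permit required.
Rule 4: revenue $800,000 > $750,000 → Compliance Certificate not required.
Rule 5: revenue $800,000 > $600,000; closes 7:00 PM, after 5:00 PM → General Business Permit not required.
Rule 6: revenue $800,000 < $1,425,000 → Municipal Certificate required.
Rule 7: closes 7:00 PM, at/before 11:00 PM; revenue $800,000 ≥ $325,000 → Annual Permit required.
Rule 8: sells secondhand or consigned goods → exempt from Annual Permit.
Rule 9: revenue $800,000 ≤ $1,025,000 → Regulatory License not required.
Rule 10: revenue $800,000 < $1,000,000; closes 7:00 PM, after 5:00 PM → High-Revenue Certificate not required.

High-Revenue License, Municipal Certificate, Small Business Permit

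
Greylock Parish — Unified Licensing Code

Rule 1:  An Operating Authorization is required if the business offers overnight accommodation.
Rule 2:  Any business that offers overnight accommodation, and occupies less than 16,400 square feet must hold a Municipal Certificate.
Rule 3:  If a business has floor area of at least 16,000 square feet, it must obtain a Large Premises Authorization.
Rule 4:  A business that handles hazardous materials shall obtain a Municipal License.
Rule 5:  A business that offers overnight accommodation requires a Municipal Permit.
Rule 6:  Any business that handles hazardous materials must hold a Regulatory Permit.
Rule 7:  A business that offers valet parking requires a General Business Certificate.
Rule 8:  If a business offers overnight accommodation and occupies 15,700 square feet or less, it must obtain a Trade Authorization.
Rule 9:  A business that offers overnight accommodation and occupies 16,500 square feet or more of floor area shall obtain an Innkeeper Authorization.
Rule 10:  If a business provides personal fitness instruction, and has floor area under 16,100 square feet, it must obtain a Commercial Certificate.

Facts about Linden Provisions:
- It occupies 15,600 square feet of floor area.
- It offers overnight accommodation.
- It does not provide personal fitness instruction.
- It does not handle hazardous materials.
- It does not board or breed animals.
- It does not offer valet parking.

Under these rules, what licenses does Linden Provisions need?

Municipal Certificate, Municipal Permit, Operating Authorization, Trade Authorization

Rule 1: offers overnight accommodation → Operating Authorization required.
Rule 2: offers overnight accommodation; floor area 15,600 square feet < 16,400 square feet → Municipal Certificate required.
Rule 3: floor area 15,600 square feet < 16,000 square feet → Large Premises Authorization not required.
Rule 4: does not handle hazardous materials → Municipal License not required.
Rule 5: offers overnight accommodation → Municipal Permit required.
Rule 6: does not handle hazardous materials → Regulatory Permit not required.
Rule 7: does not offer valet parking → General Business Certificate not required.
Rule 8: offers overnight accommodation; floor area 15,600 square feet ≤ 15,700 square feet → Trade Authorization required.
Rule 9: offers overnight accommodation; floor area 15,600 square feet < 16,500 square feet → Innkeeper Authorization not required.
Rule 10: does not provide personal fitness instruction; floor area 15,600 square feet < 16,100 square feet → Commercial Certificate not required.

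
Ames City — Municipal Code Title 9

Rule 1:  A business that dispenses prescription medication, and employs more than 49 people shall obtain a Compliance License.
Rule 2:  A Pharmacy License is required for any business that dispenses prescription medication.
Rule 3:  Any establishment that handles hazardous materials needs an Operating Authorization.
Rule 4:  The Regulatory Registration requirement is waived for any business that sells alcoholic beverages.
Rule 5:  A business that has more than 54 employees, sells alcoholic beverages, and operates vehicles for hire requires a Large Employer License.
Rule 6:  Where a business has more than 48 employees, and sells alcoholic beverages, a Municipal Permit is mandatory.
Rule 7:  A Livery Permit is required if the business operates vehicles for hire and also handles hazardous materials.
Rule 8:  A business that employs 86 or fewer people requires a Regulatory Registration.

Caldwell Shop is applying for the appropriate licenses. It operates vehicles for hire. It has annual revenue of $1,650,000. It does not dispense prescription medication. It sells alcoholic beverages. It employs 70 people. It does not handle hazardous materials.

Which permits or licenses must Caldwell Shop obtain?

Rule 1: does not dispense prescription medication; employees 70 > 49 → Compliance License not required.
Rule 2: does not dispense prescription medication → Pharmacy License not required.
Rule 3: does not handle hazardous materials → Operating Authorization not required.
Rule 4: sells alcoholic beverages → exempt from Regulatory Registration.
Rule 5: employees 70 > 54; sells alcoholic beverages; operates vehicles for hire → Large Employer License required.
Rule 6: employees 70 > 48; sells alcoholic beverages → Municipal Permit required.
Rule 7: operates vehicles for hire; does not handle hazardous materials → Livery Permit not required.
Rule 8: employees 70 ≤ 86 → Regulatory Registration required.

Large Employer License, Municipal Permit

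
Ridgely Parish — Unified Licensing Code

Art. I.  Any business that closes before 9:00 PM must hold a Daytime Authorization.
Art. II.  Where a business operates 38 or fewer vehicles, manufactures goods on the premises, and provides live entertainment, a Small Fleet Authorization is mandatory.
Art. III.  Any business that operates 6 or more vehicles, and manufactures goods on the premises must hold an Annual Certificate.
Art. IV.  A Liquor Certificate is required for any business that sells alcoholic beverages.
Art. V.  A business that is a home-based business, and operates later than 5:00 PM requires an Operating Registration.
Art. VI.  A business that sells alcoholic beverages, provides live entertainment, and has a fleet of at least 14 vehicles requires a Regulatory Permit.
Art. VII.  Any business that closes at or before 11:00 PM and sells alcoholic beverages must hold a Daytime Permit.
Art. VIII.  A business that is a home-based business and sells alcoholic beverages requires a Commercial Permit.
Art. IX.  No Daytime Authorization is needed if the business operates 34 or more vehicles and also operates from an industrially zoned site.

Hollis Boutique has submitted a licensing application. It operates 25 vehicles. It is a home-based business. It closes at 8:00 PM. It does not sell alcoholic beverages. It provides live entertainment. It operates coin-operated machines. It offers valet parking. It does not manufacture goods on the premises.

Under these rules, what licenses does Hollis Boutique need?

Daytime Authorization, Operating Registration

Art. I. closes 8:00 PM, at/before 9:00 PM → Daytime Authorization required.
Art. II. vehicles 25 ≤ 38; does not manufacture goods on the premises; provides live entertainment → Small Fleet Authorization not required.
Art. III. vehicles 25 ≥ 6; does not manufacture goods on the premises → Annual Certificate not required.
Art. IV. does not sell alcoholic beverages → Liquor Certificate not required.
Art. V. is a home-based business; closes 8:00 PM, after 5:00 PM → Operating Registration required.
Art. VI. does not sell alcoholic beverages; provides live entertainment; vehicles 25 ≥ 14 → Regulatory Permit not required.
Art. VII. closes 8:00 PM, at/before 11:00 PM; does not sell alcoholic beverages → Daytime Permit not required.
Art. VIII. is a home-based business; does not sell alcoholic beverages → Commercial Permit not required.
Art. IX. vehicles 25 < 34; is a home-based business (not: operates from an industrially zoned site) → Daytime Authorization exemption does not apply.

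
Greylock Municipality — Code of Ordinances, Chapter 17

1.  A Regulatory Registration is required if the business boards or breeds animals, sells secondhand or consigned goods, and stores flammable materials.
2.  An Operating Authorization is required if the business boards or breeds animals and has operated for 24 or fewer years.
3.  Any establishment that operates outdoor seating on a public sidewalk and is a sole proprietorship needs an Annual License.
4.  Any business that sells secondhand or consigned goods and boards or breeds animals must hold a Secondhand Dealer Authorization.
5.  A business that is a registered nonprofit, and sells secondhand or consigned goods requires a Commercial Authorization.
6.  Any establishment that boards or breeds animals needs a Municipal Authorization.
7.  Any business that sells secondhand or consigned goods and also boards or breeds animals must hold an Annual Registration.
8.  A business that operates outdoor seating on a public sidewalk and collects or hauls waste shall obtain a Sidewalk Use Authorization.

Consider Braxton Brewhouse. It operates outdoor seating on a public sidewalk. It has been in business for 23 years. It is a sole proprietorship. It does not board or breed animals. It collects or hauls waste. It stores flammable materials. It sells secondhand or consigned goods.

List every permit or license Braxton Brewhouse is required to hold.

Annual License, Sidewalk Use Authorization

1. does not board or breed animals; sells secondhand or consigned goods; stores flammable materials → Regulatory Registration not required.
2. does not board or breed animals; years in business 23 ≤ 24 → Operating Authorization not required.
3. operates outdoor seating on a public sidewalk; is a sole proprietorship → Annual License required.
4. sells secondhand or consigned goods; does not board or breed animals → Secondhand Dealer Authorization not required.
5. is a sole proprietorship (not: is a registered nonprofit); sells secondhand or consigned goods → Commercial Authorization not required.
6. does not board or breed animals → Municipal Authorization not required.
7. sells secondhand or consigned goods; does not board or breed animals → Annual Registration not required.
8. operates outdoor seating on a public sidewalk; collects or hauls waste → Sidewalk Use Authorization required.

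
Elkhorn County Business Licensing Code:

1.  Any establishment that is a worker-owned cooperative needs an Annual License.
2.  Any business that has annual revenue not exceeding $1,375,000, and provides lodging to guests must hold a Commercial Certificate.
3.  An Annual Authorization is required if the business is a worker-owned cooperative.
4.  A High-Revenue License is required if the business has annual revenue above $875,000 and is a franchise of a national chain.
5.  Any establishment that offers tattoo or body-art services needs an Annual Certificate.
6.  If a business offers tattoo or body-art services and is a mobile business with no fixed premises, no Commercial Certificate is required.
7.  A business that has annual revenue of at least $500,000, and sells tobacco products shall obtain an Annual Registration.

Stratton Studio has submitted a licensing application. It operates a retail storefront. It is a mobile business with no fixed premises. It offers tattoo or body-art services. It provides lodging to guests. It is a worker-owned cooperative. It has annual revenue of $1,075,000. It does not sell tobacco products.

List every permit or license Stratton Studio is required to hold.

Annual Authorization, Annual Certificate, Annual License

1. is a worker-owned cooperative → Annual License required.
2. revenue $1,075,000 ≤ $1,375,000; provides lodging to guests → Commercial Certificate required.
3. is a worker-owned cooperative → Annual Authorization required.
4. revenue $1,075,000 > $875,000; is a worker-owned cooperative (not: is a franchise of a national chain) → High-Revenue License not required.
5. offers tattoo or body-art services → Annual Certificate required.
6. offers tattoo or body-art services; is a mobile business with no fixed premises → exempt from Commercial Certificate.
7. revenue $1,075,000 ≥ $500,000; does not sell tobacco products → Annual Registration not required.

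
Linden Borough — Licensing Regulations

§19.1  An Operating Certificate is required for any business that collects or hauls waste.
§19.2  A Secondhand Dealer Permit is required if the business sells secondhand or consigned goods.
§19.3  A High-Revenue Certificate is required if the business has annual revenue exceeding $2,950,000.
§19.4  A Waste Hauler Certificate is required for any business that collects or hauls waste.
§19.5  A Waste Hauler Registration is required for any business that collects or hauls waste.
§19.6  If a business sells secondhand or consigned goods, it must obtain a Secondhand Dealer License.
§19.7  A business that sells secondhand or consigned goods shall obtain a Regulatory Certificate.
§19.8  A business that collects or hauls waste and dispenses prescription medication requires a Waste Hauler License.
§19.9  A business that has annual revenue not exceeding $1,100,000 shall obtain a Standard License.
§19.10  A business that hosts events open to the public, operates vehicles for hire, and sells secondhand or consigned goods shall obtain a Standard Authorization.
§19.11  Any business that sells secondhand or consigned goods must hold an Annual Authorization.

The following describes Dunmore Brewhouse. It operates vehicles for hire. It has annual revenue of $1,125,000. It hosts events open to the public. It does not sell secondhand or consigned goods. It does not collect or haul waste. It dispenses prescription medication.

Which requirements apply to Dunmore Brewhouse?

None

§19.1 does not collect or haul waste → Operating Certificate not required.
§19.2 does not sell secondhand or consigned goods → Secondhand Dealer Permit not required.
§19.3 revenue $1,125,000 ≤ $2,950,000 → High-Revenue Certificate not required.
§19.4 does not collect or haul waste → Waste Hauler Certificate not required.
§19.5 does not collect or haul waste → Waste Hauler Registration not required.
§19.6 does not sell secondhand or consigned goods → Secondhand Dealer License not required.
§19.7 does not sell secondhand or consigned goods → Regulatory Certificate not required.
§19.8 does not collect or haul waste; dispenses prescription medication → Waste Hauler License not required.
§19.9 revenue $1,125,000 > $1,100,000 → Standard License not required.
§19.10 hosts events open to the public; operates vehicles for hire; does not sell secondhand or consigned goods → Standard Authorization not required.
§19.11 does not sell secondhand or consigned goods → Annual Authorization not required.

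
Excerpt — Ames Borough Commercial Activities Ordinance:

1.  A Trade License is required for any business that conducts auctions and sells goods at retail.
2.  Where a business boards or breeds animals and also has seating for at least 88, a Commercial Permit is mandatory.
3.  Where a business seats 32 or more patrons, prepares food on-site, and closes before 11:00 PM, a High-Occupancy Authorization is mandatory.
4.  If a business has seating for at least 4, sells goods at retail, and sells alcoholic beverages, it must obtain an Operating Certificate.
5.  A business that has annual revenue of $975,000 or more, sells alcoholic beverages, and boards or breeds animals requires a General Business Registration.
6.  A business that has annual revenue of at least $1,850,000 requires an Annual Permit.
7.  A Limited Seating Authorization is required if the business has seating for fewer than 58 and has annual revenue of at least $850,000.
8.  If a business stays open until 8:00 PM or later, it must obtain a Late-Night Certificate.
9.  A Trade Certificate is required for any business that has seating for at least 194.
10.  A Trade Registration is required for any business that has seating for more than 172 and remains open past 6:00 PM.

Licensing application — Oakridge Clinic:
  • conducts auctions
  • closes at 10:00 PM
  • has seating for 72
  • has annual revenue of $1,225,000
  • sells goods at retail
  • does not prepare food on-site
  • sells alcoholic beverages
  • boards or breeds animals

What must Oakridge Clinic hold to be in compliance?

1. conducts auctions; sells goods at retail → Trade License required.
2. boards or breeds animals; seating 72 < 88 → Commercial Permit not required.
3. seating 72 ≥ 32; does not prepare food on-site; closes 10:00 PM, at/before 11:00 PM → High-Occupancy Authorization not required.
4. seating 72 ≥ 4; sells goods at retail; sells alcoholic beverages → Operating Certificate required.
5. revenue $1,225,000 ≥ $975,000; sells alcoholic beverages; boards or breeds animals → General Business Registration required.
6. revenue $1,225,000 < $1,850,000 → Annual Permit not required.
7. seating 72 ≥ 58; revenue $1,225,000 ≥ $850,000 → Limited Seating Authorization not required.
8. closes 10:00 PM, after 8:00 PM → Late-Night Certificate required.
9. seating 72 < 194 → Trade Certificate not required.
10. seating 72 ≤ 172; closes 10:00 PM, after 6:00 PM → Trade Registration not required.

General Business Registration, Late-Night Certificate, Operating Certificate, Trade License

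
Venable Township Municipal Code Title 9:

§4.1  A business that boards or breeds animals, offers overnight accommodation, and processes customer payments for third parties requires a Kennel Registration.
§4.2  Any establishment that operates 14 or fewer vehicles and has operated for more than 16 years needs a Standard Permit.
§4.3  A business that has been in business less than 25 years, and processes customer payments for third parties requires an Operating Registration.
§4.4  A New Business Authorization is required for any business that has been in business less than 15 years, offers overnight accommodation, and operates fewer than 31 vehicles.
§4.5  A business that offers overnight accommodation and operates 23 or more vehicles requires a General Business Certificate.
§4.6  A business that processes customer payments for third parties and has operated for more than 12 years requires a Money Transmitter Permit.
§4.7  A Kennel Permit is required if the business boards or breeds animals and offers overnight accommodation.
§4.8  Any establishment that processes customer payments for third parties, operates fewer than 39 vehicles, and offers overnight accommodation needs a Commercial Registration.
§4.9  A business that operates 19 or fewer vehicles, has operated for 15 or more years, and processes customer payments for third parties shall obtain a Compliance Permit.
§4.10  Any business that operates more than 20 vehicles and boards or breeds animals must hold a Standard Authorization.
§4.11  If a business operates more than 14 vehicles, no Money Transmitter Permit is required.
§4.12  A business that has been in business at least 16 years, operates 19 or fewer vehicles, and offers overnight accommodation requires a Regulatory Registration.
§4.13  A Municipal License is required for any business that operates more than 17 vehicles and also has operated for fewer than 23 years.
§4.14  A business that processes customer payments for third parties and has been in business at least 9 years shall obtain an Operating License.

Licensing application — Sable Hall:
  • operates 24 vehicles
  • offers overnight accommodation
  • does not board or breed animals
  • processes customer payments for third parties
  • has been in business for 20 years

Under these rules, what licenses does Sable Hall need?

Commercial Registration, General Business Certificate, Municipal License, Operating License, Operating Registration

§4.1 does not board or breed animals; offers overnight accommodation; processes customer payments for third parties → Kennel Registration not required.
§4.2 vehicles 24 > 14; years in business 20 > 16 → Standard Permit not required.
§4.3 years in business 20 < 25; processes customer payments for third parties → Operating Registration required.
§4.4 years in business 20 ≥ 15; offers overnight accommodation; vehicles 24 < 31 → New Business Authorization not required.
§4.5 offers overnight accommodation; vehicles 24 ≥ 23 → General Business Certificate required.
§4.6 processes customer payments for third parties; years in business 20 > 12 → Money Transmitter Permit required.
§4.7 does not board or breed animals; offers overnight accommodation → Kennel Permit not required.
§4.8 processes customer payments for third parties; vehicles 24 < 39; offers overnight accommodation → Commercial Registration required.
§4.9 vehicles 24 > 19; years in business 20 ≥ 15; processes customer payments for third parties → Compliance Permit not required.
§4.10 vehicles 24 > 20; does not board or breed animals → Standard Authorization not required.
§4.11 vehicles 24 > 14 → exempt from Money Transmitter Permit.
§4.12 years in business 20 ≥ 16; vehicles 24 > 19; offers overnight accommodation → Regulatory Registration not required.
§4.13 vehicles 24 > 17; years in business 20 < 23 → Municipal License required.
§4.14 processes customer payments for third parties; years in business 20 ≥ 9 → Operating License required.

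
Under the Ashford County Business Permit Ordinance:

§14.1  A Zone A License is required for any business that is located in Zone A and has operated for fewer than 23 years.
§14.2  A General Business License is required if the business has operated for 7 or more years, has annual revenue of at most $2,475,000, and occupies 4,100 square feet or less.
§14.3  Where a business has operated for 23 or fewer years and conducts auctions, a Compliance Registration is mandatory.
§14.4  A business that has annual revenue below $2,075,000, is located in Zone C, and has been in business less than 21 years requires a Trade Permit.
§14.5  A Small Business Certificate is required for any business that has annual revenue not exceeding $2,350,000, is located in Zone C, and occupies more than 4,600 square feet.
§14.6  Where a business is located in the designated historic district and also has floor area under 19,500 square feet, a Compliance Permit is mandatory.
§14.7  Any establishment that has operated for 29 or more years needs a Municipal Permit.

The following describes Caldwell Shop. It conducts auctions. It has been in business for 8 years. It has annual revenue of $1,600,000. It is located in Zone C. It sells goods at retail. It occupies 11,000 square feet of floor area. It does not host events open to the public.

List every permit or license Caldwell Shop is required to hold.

Compliance Registration, Small Business Certificate, Trade Permit

§14.1 is located in Zone C (not: is located in Zone A); years in business 8 < 23 → Zone A License not required.
§14.2 years in business 8 ≥ 7; revenue $1,600,000 ≤ $2,475,000; floor area 11,000 square feet > 4,100 square feet → General Business License not required.
§14.3 years in business 8 ≤ 23; conducts auctions → Compliance Registration required.
§14.4 revenue $1,600,000 < $2,075,000; is located in Zone C; years in business 8 < 21 → Trade Permit required.
§14.5 revenue $1,600,000 ≤ $2,350,000; is located in Zone C; floor area 11,000 square feet > 4,600 square feet → Small Business Certificate required.
§14.6 is located in Zone C (not: is located in the designated historic district); floor area 11,000 square feet < 19,500 square feet → Compliance Permit not required.
§14.7 years in business 8 < 29 → Municipal Permit not required.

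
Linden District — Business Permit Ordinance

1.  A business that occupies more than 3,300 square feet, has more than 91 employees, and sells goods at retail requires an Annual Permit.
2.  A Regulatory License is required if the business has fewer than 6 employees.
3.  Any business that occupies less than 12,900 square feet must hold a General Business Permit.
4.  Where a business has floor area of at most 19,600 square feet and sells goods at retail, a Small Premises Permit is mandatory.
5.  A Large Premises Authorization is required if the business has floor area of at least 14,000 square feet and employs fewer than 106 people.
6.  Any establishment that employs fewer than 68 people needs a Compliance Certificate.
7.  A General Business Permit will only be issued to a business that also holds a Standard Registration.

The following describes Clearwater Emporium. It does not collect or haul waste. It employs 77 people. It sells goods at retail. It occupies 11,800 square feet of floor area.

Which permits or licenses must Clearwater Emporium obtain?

1. floor area 11,800 square feet > 3,300 square feet; employees 77 ≤ 91; sells goods at retail → Annual Permit not required.
2. employees 77 ≥ 6 → Regulatory License not required.
3. floor area 11,800 square feet < 12,900 square feet → General Business Permit required.
4. floor area 11,800 square feet ≤ 19,600 square feet; sells goods at retail → Small Premises Permit required.
5. floor area 11,800 square feet < 14,000 square feet; employees 77 < 106 → Large Premises Authorization not required.
6. employees 77 ≥ 68 → Compliance Certificate not required.
7. General Business Permit is required → Standard Registration also required.

General Business Permit, Small Premises Permit, Standard Registration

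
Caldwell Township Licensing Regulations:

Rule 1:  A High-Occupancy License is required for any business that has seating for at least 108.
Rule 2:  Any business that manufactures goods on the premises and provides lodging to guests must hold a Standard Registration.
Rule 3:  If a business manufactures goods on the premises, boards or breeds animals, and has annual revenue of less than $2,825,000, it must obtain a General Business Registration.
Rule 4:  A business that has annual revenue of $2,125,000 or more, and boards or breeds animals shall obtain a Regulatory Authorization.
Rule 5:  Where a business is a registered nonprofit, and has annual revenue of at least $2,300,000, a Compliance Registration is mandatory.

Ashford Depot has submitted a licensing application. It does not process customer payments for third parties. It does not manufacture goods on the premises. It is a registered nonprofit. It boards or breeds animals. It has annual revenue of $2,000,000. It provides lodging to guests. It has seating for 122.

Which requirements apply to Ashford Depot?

Rule 1: seating 122 ≥ 108 → High-Occupancy License required.
Rule 2: does not manufacture goods on the premises; provides lodging to guests → Standard Registration not required.
Rule 3: does not manufacture goods on the premises; boards or breeds animals; revenue $2,000,000 < $2,825,000 → General Business Registration not required.
Rule 4: revenue $2,000,000 < $2,125,000; boards or breeds animals → Regulatory Authorization not required.
Rule 5: is a registered nonprofit; revenue $2,000,000 < $2,300,000 → Compliance Registration not required.

High-Occupancy License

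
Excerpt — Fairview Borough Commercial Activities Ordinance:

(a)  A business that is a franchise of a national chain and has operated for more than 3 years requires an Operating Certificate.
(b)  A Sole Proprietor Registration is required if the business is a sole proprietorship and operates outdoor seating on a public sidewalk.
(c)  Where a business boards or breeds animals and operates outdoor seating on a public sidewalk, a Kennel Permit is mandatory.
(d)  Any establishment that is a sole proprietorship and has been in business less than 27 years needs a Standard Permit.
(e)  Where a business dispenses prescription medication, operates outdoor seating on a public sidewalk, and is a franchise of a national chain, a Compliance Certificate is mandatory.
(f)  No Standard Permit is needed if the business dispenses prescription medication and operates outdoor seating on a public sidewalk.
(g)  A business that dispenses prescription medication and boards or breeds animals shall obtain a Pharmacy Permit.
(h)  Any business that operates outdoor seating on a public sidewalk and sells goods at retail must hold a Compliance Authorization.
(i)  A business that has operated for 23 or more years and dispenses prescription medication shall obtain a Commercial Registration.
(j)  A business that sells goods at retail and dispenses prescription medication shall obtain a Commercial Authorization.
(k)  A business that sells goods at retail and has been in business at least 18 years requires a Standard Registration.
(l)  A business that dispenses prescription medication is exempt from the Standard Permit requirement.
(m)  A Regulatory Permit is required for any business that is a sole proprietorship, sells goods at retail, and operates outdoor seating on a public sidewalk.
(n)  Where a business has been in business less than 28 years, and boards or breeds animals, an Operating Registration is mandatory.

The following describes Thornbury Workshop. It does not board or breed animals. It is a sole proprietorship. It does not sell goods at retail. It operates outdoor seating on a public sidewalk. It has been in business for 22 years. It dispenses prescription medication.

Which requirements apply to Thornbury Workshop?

(a) is a sole proprietorship (not: is a franchise of a national chain); years in business 22 > 3 → Operating Certificate not required.
(b) is a sole proprietorship; operates outdoor seating on a public sidewalk → Sole Proprietor Registration required.
(c) does not board or breed animals; operates outdoor seating on a public sidewalk → Kennel Permit not required.
(d) is a sole proprietorship; years in business 22 < 27 → Standard Permit required.
(e) dispenses prescription medication; operates outdoor seating on a public sidewalk; is a sole proprietorship (not: is a franchise of a national chain) → Compliance Certificate not required.
(f) dispenses prescription medication; operates outdoor seating on a public sidewalk → exempt from Standard Permit.
(g) dispenses prescription medication; does not board or breed animals → Pharmacy Permit not required.
(h) operates outdoor seating on a public sidewalk; does not sell goods at retail → Compliance Authorization not required.
(i) years in business 22 < 23; dispenses prescription medication → Commercial Registration not required.
(j) does not sell goods at retail; dispenses prescription medication → Commercial Authorization not required.
(k) does not sell goods at retail; years in business 22 ≥ 18 → Standard Registration not required.
(l) dispenses prescription medication → exempt from Standard Permit.
(m) is a sole proprietorship; does not sell goods at retail; operates outdoor seating on a public sidewalk → Regulatory Permit not required.
(n) years in business 22 < 28; does not board or breed animals → Operating Registration not required.

Sole Proprietor Registration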